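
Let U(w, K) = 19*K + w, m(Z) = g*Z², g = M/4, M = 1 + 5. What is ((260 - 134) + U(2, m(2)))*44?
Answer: 10648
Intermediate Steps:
M = 6
g = 3/2 (g = 6/4 = 6*(¼) = 3/2 ≈ 1.5000)
m(Z) = 3*Z²/2
U(w, K) = w + 19*K
((260 - 134) + U(2, m(2)))*44 = ((260 - 134) + (2 + 19*((3/2)*2²)))*44 = (126 + (2 + 19*((3/2)*4)))*44 = (126 + (2 + 19*6))*44 = (126 + (2 + 114))*44 = (126 + 116)*44 = 242*44 = 10648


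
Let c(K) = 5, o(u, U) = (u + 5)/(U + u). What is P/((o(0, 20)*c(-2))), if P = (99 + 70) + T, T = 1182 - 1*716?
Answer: 508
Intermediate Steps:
o(u, U) = (5 + u)/(U + u)
T = 466 (T = 1182 - 716 = 466)
P = 635 (P = (99 + 70) + 466 = 169 + 466 = 635)
P/((o(0, 20)*c(-2))) = 635/((((5 + 0)/(20 + 0))*5)) = 635/(((5/20)*5)) = 635/((((1/20)*5)*5)) = 635/(((1/4)*5)) = 635/(5/4) = 635*(4/5) = 508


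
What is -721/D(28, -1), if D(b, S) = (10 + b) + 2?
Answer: -721/40 ≈ -18.025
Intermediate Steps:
D(b, S) = 12 + b
-721/D(28, -1) = -721/(12 + 28) = -721/40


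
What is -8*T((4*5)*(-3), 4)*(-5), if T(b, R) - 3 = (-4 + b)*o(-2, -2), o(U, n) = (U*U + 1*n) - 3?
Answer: 2680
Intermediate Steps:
o(U, n) = -3 + n + U² (o(U, n) = (U² + n) - 3 = (n + U²) - 3 = -3 + n + U²)
T(b, R) = 7 - b (T(b, R) = 3 + (-4 + b)*(-3 - 2 + (-2)²) = 3 + (-4 + b)*(-3 - 2 + 4) = 3 + (-4 + b)*(-1) = 3 + (4 - b) = 7 - b)
-8*T((4*5)*(-3), 4)*(-5) = -8*(7 - 4*5*(-3))*(-5) = -8*(7 - 20*(-3))*(-5) = -8*(7 - 1*(-60))*(-5) = -8*(7 + 60)*(-5) = -8*67*(-5) = -536*(-5) = 2680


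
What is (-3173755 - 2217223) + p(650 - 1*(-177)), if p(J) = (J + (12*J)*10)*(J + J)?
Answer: 160119840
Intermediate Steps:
p(J) = 242*J² (p(J) = (J + 120*J)*(2*J) = (121*J)*(2*J) = 242*J²)
(-3173755 - 2217223) + p(650 - 1*(-177)) = (-3173755 - 2217223) + 242*(650 - 1*(-177))² = -5390978 + 242*(650 + 177)² = -5390978 + 242*827² = -5390978 + 242*683929 = -5390978 + 165510818 = 160119840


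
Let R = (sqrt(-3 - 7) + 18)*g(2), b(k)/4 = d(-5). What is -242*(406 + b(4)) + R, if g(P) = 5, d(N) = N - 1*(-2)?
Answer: -95258 + 5*I*sqrt(10) ≈ -95258.0 + 15.811*I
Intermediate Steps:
d(N) = 2 + N (d(N) = N + 2 = 2 + N)
b(k) = -12 (b(k) = 4*(2 - 5) = 4*(-3) = -12)
R = 90 + 5*I*sqrt(10) (R = (sqrt(-3 - 7) + 18)*5 = (sqrt(-10) + 18)*5 = (I*sqrt(10) + 18)*5 = (18 + I*sqrt(10))*5 = 90 + 5*I*sqrt(10) ≈ 90.0 + 15.811*I)
-242*(406 + b(4)) + R = -242*(406 - 12) + (90 + 5*I*sqrt(10)) = -242*394 + (90 + 5*I*sqrt(10)) = -95348 + (90 + 5*I*sqrt(10)) = -95258 + 5*I*sqrt(10)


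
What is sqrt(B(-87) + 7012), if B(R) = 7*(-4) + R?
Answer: 11*sqrt(57) ≈ 83.048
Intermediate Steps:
B(R) = -28 + R
sqrt(B(-87) + 7012) = sqrt((-28 - 87) + 7012) = sqrt(-115 + 7012) = sqrt(6897) = 11*sqrt(57)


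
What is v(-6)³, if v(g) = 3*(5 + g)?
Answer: -27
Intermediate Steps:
v(g) = 15 + 3*g
v(-6)³ = (15 + 3*(-6))³ = (15 - 18)³ = (-3)³ = -27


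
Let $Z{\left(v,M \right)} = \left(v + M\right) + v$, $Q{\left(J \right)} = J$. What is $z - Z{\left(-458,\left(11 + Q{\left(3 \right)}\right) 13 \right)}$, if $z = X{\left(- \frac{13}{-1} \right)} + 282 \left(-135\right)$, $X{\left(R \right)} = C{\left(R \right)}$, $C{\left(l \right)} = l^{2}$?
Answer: $-37167$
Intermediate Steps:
$X{\left(R \right)} = R^{2}$
$Z{\left(v,M \right)} = M + 2 v$ ($Z{\left(v,M \right)} = \left(M + v\right) + v = M + 2 v$)
$z = -37901$ ($z = \left(- \frac{13}{-1}\right)^{2} + 282 \left(-135\right) = \left(\left(-13\right) \left(-1\right)\right)^{2} - 38070 = 13^{2} - 38070 = 169 - 38070 = -37901$)
$z - Z{\left(-458,\left(11 + Q{\left(3 \right)}\right) 13 \right)} = -37901 - \left(\left(11 + 3\right) 13 + 2 \left(-458\right)\right) = -37901 - \left(14 \cdot 13 - 916\right) = -37901 - \left(182 - 916\right) = -37901 - -734 = -37901 + 734 = -37167$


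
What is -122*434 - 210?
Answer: -53158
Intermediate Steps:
-122*434 - 210 = -52948 - 210 = -53158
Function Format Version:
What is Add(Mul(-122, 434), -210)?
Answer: -53158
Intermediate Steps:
Add(Mul(-122, 434), -210) = Add(-52948, -210) = -53158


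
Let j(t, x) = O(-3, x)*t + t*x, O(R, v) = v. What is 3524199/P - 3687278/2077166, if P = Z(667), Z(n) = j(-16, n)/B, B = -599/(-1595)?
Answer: -322172569284529/5051026757920 ≈ -63.784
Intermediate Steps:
j(t, x) = 2*t*x (j(t, x) = x*t + t*x = t*x + t*x = 2*t*x)
B = 599/1595 (B = -599*(-1/1595) = 599/1595 ≈ 0.37555)
Z(n) = -51040*n/599 (Z(n) = (2*(-16)*n)/(599/1595) = -32*n*(1595/599) = -51040*n/599)
P = -34043680/599 (P = -51040/599*667 = -34043680/599 ≈ -56834.)
3524199/P - 3687278/2077166 = 3524199/(-34043680/599) - 3687278/2077166 = 3524199*(-599/34043680) - 3687278*1/2077166 = -2110995201/34043680 - 263377/148369 = -322172569284529/5051026757920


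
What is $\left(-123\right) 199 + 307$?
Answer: $-24170$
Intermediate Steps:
$\left(-123\right) 199 + 307 = -24477 + 307 = -24170$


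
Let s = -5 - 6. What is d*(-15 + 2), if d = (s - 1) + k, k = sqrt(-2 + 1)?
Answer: 156 - 13*I ≈ 156.0 - 13.0*I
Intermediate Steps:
k = I (k = sqrt(-1) = I ≈ 1.0*I)
s = -11 (s = -5 - 1*6 = -5 - 6 = -11)
d = -12 + I (d = (-11 - 1) + I = -12 + I ≈ -12.0 + 1.0*I)
d*(-15 + 2) = (-12 + I)*(-15 + 2) = (-12 + I)*(-13) = 156 - 13*I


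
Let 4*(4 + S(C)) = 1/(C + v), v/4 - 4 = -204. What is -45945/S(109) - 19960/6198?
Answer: 393437797160/34265643 ≈ 11482.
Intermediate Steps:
v = -800 (v = 16 + 4*(-204) = 16 - 816 = -800)
S(C) = -4 + 1/(4*(-800 + C)) (S(C) = -4 + 1/(4*(C - 800)) = -4 + 1/(4*(-800 + C)))
-45945/S(109) - 19960/6198 = -45945*4*(-800 + 109)/(12801 - 16*109) - 19960/6198 = -45945*(-2764/(12801 - 1744)) - 19960*1/6198 = -45945/((¼)*(-1/691)*11057) - 9980/3099 = -45945/(-11057/2764) - 9980/3099 = -45945*(-2764/11057) - 9980/3099 = 126991980/11057 - 9980/3099 = 393437797160/34265643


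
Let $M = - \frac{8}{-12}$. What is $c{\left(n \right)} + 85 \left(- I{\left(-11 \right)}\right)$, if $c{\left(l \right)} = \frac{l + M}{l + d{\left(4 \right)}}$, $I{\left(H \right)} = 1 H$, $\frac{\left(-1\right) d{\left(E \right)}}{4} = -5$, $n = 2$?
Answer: $\frac{30859}{33} \approx 935.12$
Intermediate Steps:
$d{\left(E \right)} = 20$ ($d{\left(E \right)} = \left(-4\right) \left(-5\right) = 20$)
$I{\left(H \right)} = H$
$M = \frac{2}{3}$ ($M = \left(-8\right) \left(- \frac{1}{12}\right) = \frac{2}{3} \approx 0.66667$)
$c{\left(l \right)} = \frac{\frac{2}{3} + l}{20 + l}$ ($c{\left(l \right)} = \frac{l + \frac{2}{3}}{l + 20} = \frac{\frac{2}{3} + l}{20 + l}$)
$c{\left(n \right)} + 85 \left(- I{\left(-11 \right)}\right) = \frac{\frac{2}{3} + 2}{20 + 2} + 85 \left(\left(-1\right) \left(-11\right)\right) = \frac{1}{22} \cdot \frac{8}{3} + 85 \cdot 11 = \frac{1}{22} \cdot \frac{8}{3} + 935 = \frac{4}{33} + 935 = \frac{30859}{33}$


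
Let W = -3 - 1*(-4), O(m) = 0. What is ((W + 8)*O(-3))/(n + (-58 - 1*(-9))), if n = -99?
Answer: 0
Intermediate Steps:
W = 1 (W = -3 + 4 = 1)
((W + 8)*O(-3))/(n + (-58 - 1*(-9))) = ((1 + 8)*0)/(-99 + (-58 - 1*(-9))) = (9*0)/(-99 + (-58 + 9)) = 0/(-99 - 49) = 0/(-148) = 0*(-1/148) = 0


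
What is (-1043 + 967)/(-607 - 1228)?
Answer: 76/1835 ≈ 0.041417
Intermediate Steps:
(-1043 + 967)/(-607 - 1228) = -76/(-1835) = -76*(-1/1835) = 76/1835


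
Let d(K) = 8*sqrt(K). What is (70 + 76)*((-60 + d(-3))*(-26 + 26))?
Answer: 0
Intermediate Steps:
(70 + 76)*((-60 + d(-3))*(-26 + 26)) = (70 + 76)*((-60 + 8*sqrt(-3))*(-26 + 26)) = 146*((-60 + 8*(I*sqrt(3)))*0) = 146*((-60 + 8*I*sqrt(3))*0) = 146*0 = 0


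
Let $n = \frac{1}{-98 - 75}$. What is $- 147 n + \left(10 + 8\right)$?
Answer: $\frac{3261}{173} \approx 18.85$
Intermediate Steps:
$n = - \frac{1}{173}$ ($n = \frac{1}{-173} = - \frac{1}{173} \approx -0.0057803$)
$- 147 n + \left(10 + 8\right) = \left(-147\right) \left(- \frac{1}{173}\right) + \left(10 + 8\right) = \frac{147}{173} + 18 = \frac{3261}{173}$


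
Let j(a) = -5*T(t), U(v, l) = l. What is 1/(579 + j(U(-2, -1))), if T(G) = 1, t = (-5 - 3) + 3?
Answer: 1/574 ≈ 0.0017422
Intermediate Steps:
t = -5 (t = -8 + 3 = -5)
j(a) = -5 (j(a) = -5*1 = -5)
1/(579 + j(U(-2, -1))) = 1/(579 - 5) = 1/574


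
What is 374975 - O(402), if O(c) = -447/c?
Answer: 50246799/134 ≈ 3.7498e+5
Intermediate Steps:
374975 - O(402) = 374975 - (-447)/402 = 374975 - 1*(-149/134) = 374975 + 149/134 = 50246799/134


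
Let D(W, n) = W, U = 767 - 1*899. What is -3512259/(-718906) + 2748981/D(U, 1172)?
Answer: -329299219433/15815932 ≈ -20821.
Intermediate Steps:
U = -132 (U = 767 - 899 = -132)
-3512259/(-718906) + 2748981/D(U, 1172) = -3512259/(-718906) + 2748981/(-132) = -3512259*(-1/718906) + 2748981*(-1/132) = 3512259/718906 - 916327/44 = -329299219433/15815932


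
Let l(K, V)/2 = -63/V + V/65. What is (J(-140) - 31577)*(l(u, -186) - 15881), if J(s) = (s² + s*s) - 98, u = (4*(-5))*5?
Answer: -48175624910/403 ≈ -1.1954e+8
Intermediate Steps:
u = -100 (u = -20*5 = -100)
l(K, V) = -126/V + 2*V/65 (l(K, V) = 2*(-63/V + V/65) = -126/V + 2*V/65)
J(s) = -98 + 2*s² (J(s) = (s² + s²) - 98 = 2*s² - 98 = -98 + 2*s²)
(J(-140) - 31577)*(l(u, -186) - 15881) = ((-98 + 2*(-140)²) - 31577)*((-126/(-186) + (2/65)*(-186)) - 15881) = ((-98 + 2*19600) - 31577)*((-126*(-1/186) - 372/65) - 15881) = ((-98 + 39200) - 31577)*((21/31 - 372/65) - 15881) = (39102 - 31577)*(-10167/2015 - 15881) = 7525*(-32010382/2015) = -48175624910/403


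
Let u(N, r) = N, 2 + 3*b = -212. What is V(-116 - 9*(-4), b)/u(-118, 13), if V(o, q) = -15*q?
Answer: -535/59 ≈ -9.0678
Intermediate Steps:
b = -214/3 (b = -⅔ + (⅓)*(-212) = -⅔ - 212/3 = -214/3 ≈ -71.333)
V(-116 - 9*(-4), b)/u(-118, 13) = -15*(-214/3)/(-118) = 1070*(-1/118) = -535/59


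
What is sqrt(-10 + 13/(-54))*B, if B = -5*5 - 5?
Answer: -5*I*sqrt(3318)/3 ≈ -96.003*I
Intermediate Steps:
B = -30 (B = -25 - 5 = -30)
sqrt(-10 + 13/(-54))*B = sqrt(-10 + 13/(-54))*(-30) = sqrt(-10 + 13*(-1/54))*(-30) = sqrt(-10 - 13/54)*(-30) = sqrt(-553/54)*(-30) = (I*sqrt(3318)/18)*(-30) = -5*I*sqrt(3318)/3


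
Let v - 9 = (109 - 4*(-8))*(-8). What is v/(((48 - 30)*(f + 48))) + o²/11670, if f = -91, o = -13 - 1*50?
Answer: 448076/250905 ≈ 1.7858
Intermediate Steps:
o = -63 (o = -13 - 50 = -63)
v = -1119 (v = 9 + (109 - 4*(-8))*(-8) = 9 + (109 + 32)*(-8) = 9 + 141*(-8) = 9 - 1128 = -1119)
v/(((48 - 30)*(f + 48))) + o²/11670 = -1119*1/((-91 + 48)*(48 - 30)) + (-63)²/11670 = -1119/(18*(-43)) + 3969*(1/11670) = -1119/(-774) + 1323/3890 = -1119*(-1/774) + 1323/3890 = 373/258 + 1323/3890 = 448076/250905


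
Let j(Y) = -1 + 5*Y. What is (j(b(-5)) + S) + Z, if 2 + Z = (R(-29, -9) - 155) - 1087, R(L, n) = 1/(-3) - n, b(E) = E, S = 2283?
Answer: 3065/3 ≈ 1021.7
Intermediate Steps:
R(L, n) = -⅓ - n
Z = -3706/3 (Z = -2 + (((-⅓ - 1*(-9)) - 155) - 1087) = -2 + (((-⅓ + 9) - 155) - 1087) = -2 + ((26/3 - 155) - 1087) = -2 + (-439/3 - 1087) = -2 - 3700/3 = -3706/3 ≈ -1235.3)
(j(b(-5)) + S) + Z = ((-1 + 5*(-5)) + 2283) - 3706/3 = ((-1 - 25) + 2283) - 3706/3 = (-26 + 2283) - 3706/3 = 2257 - 3706/3 = 3065/3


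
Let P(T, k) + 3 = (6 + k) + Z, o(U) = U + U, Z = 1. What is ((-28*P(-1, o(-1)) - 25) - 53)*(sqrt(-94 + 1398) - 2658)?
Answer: 356172 - 268*sqrt(326) ≈ 3.5133e+5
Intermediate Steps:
o(U) = 2*U
P(T, k) = 4 + k (P(T, k) = -3 + ((6 + k) + 1) = -3 + (7 + k) = 4 + k)
((-28*P(-1, o(-1)) - 25) - 53)*(sqrt(-94 + 1398) - 2658) = ((-28*(4 + 2*(-1)) - 25) - 53)*(sqrt(-94 + 1398) - 2658) = ((-28*(4 - 2) - 25) - 53)*(sqrt(1304) - 2658) = ((-28*2 - 25) - 53)*(2*sqrt(326) - 2658) = ((-56 - 25) - 53)*(-2658 + 2*sqrt(326)) = (-81 - 53)*(-2658 + 2*sqrt(326)) = -134*(-2658 + 2*sqrt(326)) = 356172 - 268*sqrt(326)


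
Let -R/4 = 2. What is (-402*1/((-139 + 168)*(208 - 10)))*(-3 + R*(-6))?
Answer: -1005/319 ≈ -3.1505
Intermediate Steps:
R = -8 (R = -4*2 = -8)
(-402*1/((-139 + 168)*(208 - 10)))*(-3 + R*(-6)) = (-402*1/((-139 + 168)*(208 - 10)))*(-3 - 8*(-6)) = (-402/(198*29))*(-3 + 48) = -402/5742*45 = -402*1/5742*45 = -67/957*45 = -1005/319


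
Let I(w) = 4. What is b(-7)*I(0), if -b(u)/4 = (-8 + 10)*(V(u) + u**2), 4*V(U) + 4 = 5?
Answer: -1576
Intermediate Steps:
V(U) = 1/4 (V(U) = -1 + (1/4)*5 = -1 + 5/4 = 1/4)
b(u) = -2 - 8*u**2 (b(u) = -4*(-8 + 10)*(1/4 + u**2) = -8*(1/4 + u**2) = -4*(1/2 + 2*u**2) = -2 - 8*u**2)
b(-7)*I(0) = (-2 - 8*(-7)**2)*4 = (-2 - 8*49)*4 = (-2 - 392)*4 = -394*4 = -1576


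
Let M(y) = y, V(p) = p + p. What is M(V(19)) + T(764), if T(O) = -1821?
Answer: -1783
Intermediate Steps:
V(p) = 2*p
M(V(19)) + T(764) = 2*19 - 1821 = 38 - 1821 = -1783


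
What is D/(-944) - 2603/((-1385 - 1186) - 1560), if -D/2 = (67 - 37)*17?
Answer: 1667713/974916 ≈ 1.7106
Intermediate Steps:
D = -1020 (D = -2*(67 - 37)*17 = -60*17 = -2*510 = -1020)
D/(-944) - 2603/((-1385 - 1186) - 1560) = -1020/(-944) - 2603/((-1385 - 1186) - 1560) = -1020*(-1/944) - 2603/(-2571 - 1560) = 255/236 - 2603/(-4131) = 255/236 - 2603*(-1/4131) = 255/236 + 2603/4131 = 1667713/974916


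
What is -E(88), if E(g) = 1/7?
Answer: -⅐ ≈ -0.14286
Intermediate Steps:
E(g) = ⅐
-E(88) = -1*⅐ = -⅐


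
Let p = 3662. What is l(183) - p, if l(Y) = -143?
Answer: -3805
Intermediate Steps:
l(183) - p = -143 - 1*3662 = -143 - 3662 = -3805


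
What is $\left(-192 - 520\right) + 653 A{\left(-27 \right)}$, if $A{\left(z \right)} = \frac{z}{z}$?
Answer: $-59$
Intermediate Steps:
$A{\left(z \right)} = 1$
$\left(-192 - 520\right) + 653 A{\left(-27 \right)} = \left(-192 - 520\right) + 653 \cdot 1 = -712 + 653 = -59$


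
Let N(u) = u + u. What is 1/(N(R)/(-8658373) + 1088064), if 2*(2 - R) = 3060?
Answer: 8658373/9420863962928 ≈ 9.1906e-7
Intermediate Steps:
R = -1528 (R = 2 - ½*3060 = 2 - 1530 = -1528)
N(u) = 2*u
1/(N(R)/(-8658373) + 1088064) = 1/((2*(-1528))/(-8658373) + 1088064) = 1/(-3056*(-1/8658373) + 1088064) = 1/(3056/8658373 + 1088064) = 1/(9420863962928/8658373) = 8658373/9420863962928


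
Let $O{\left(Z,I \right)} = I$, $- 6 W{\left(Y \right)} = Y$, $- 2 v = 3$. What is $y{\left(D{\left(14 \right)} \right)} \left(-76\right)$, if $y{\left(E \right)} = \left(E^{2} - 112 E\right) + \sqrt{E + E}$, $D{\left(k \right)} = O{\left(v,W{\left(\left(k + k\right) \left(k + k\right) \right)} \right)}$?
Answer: $- \frac{21688576}{9} - \frac{2128 i \sqrt{3}}{3} \approx -2.4098 \cdot 10^{6} - 1228.6 i$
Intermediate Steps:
$v = - \frac{3}{2}$ ($v = \left(- \frac{1}{2}\right) 3 = - \frac{3}{2} \approx -1.5$)
$W{\left(Y \right)} = - \frac{Y}{6}$
$D{\left(k \right)} = - \frac{2 k^{2}}{3}$ ($D{\left(k \right)} = - \frac{\left(k + k\right) \left(k + k\right)}{6} = - \frac{2 k 2 k}{6} = - \frac{4 k^{2}}{6} = - \frac{2 k^{2}}{3}$)
$y{\left(E \right)} = E^{2} - 112 E + \sqrt{2} \sqrt{E}$ ($y{\left(E \right)} = \left(E^{2} - 112 E\right) + \sqrt{2 E} = \left(E^{2} - 112 E\right) + \sqrt{2} \sqrt{E} = E^{2} - 112 E + \sqrt{2} \sqrt{E}$)
$y{\left(D{\left(14 \right)} \right)} \left(-76\right) = \left(\left(- \frac{2 \cdot 14^{2}}{3}\right)^{2} - 112 \left(- \frac{2 \cdot 14^{2}}{3}\right) + \sqrt{2} \sqrt{- \frac{2 \cdot 14^{2}}{3}}\right) \left(-76\right) = \left(\left(\left(- \frac{2}{3}\right) 196\right)^{2} - 112 \left(\left(- \frac{2}{3}\right) 196\right) + \sqrt{2} \sqrt{\left(- \frac{2}{3}\right) 196}\right) \left(-76\right) = \left(\left(- \frac{392}{3}\right)^{2} - - \frac{43904}{3} + \sqrt{2} \sqrt{- \frac{392}{3}}\right) \left(-76\right) = \left(\frac{153664}{9} + \frac{43904}{3} + \sqrt{2} \frac{14 i \sqrt{6}}{3}\right) \left(-76\right) = \left(\frac{153664}{9} + \frac{43904}{3} + \frac{28 i \sqrt{3}}{3}\right) \left(-76\right) = \left(\frac{285376}{9} + \frac{28 i \sqrt{3}}{3}\right) \left(-76\right) = - \frac{21688576}{9} - \frac{2128 i \sqrt{3}}{3}$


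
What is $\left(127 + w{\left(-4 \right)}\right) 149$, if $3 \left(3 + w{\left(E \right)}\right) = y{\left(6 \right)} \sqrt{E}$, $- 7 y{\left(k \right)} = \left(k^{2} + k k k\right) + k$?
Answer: $18476 - \frac{25628 i}{7} \approx 18476.0 - 3661.1 i$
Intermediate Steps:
$y{\left(k \right)} = - \frac{k}{7} - \frac{k^{2}}{7} - \frac{k^{3}}{7}$ ($y{\left(k \right)} = - \frac{\left(k^{2} + k k k\right) + k}{7} = - \frac{\left(k^{2} + k^{2} k\right) + k}{7} = - \frac{\left(k^{2} + k^{3}\right) + k}{7} = - \frac{k + k^{2} + k^{3}}{7} = - \frac{k}{7} - \frac{k^{2}}{7} - \frac{k^{3}}{7}$)
$w{\left(E \right)} = -3 - \frac{86 \sqrt{E}}{7}$ ($w{\left(E \right)} = -3 + \frac{\left(- \frac{1}{7}\right) 6 \left(1 + 6 + 6^{2}\right) \sqrt{E}}{3} = -3 + \frac{\left(- \frac{1}{7}\right) 6 \left(1 + 6 + 36\right) \sqrt{E}}{3} = -3 + \frac{\left(- \frac{1}{7}\right) 6 \cdot 43 \sqrt{E}}{3} = -3 + \frac{\left(- \frac{258}{7}\right) \sqrt{E}}{3} = -3 - \frac{86 \sqrt{E}}{7}$)
$\left(127 + w{\left(-4 \right)}\right) 149 = \left(127 - \left(3 + \frac{86 \sqrt{-4}}{7}\right)\right) 149 = \left(127 - \left(3 + \frac{86 \cdot 2 i}{7}\right)\right) 149 = \left(127 - \left(3 + \frac{172 i}{7}\right)\right) 149 = \left(124 - \frac{172 i}{7}\right) 149 = 18476 - \frac{25628 i}{7}$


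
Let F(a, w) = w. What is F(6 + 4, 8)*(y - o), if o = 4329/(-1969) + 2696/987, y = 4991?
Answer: 77587909376/1943403 ≈ 39924.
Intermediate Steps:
o = 1035701/1943403 (o = 4329*(-1/1969) + 2696*(1/987) = -4329/1969 + 2696/987 = 1035701/1943403 ≈ 0.53293)
F(6 + 4, 8)*(y - o) = 8*(4991 - 1*1035701/1943403) = 8*(4991 - 1035701/1943403) = 8*(9698488672/1943403) = 77587909376/1943403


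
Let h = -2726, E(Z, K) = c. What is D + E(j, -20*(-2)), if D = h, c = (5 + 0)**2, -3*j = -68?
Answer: -2701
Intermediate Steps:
j = 68/3 (j = -1/3*(-68) = 68/3 ≈ 22.667)
c = 25 (c = 5**2 = 25)
E(Z, K) = 25
D = -2726
D + E(j, -20*(-2)) = -2726 + 25 = -2701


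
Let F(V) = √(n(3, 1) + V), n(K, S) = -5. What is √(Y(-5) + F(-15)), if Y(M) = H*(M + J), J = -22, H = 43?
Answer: √(-1161 + 2*I*√5) ≈ 0.06562 + 34.073*I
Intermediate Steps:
F(V) = √(-5 + V)
Y(M) = -946 + 43*M (Y(M) = 43*(M - 22) = 43*(-22 + M) = -946 + 43*M)
√(Y(-5) + F(-15)) = √((-946 + 43*(-5)) + √(-5 - 15)) = √((-946 - 215) + √(-20)) = √(-1161 + 2*I*√5)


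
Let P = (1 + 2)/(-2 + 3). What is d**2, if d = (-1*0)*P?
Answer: 0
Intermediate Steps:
P = 3 (P = 3/1 = 3*1 = 3)
d = 0 (d = -1*0*3 = 0*3 = 0)
d**2 = 0**2 = 0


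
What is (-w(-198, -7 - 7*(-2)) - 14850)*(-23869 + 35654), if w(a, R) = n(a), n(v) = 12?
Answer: -175148670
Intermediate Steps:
w(a, R) = 12
(-w(-198, -7 - 7*(-2)) - 14850)*(-23869 + 35654) = (-1*12 - 14850)*(-23869 + 35654) = (-12 - 14850)*11785 = -14862*11785 = -175148670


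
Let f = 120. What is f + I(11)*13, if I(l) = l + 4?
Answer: 315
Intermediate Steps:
I(l) = 4 + l
f + I(11)*13 = 120 + (4 + 11)*13 = 120 + 15*13 = 120 + 195 = 315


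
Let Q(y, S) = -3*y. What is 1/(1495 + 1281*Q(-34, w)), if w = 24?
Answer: 1/132157 ≈ 7.5668e-6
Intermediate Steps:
1/(1495 + 1281*Q(-34, w)) = 1/(1495 + 1281*(-3*(-34))) = 1/(1495 + 1281*102) = 1/(1495 + 130662) = 1/132157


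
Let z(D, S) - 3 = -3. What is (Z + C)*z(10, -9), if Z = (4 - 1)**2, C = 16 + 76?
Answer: 0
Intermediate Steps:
C = 92
z(D, S) = 0 (z(D, S) = 3 - 3 = 0)
Z = 9 (Z = 3**2 = 9)
(Z + C)*z(10, -9) = (9 + 92)*0 = 101*0 = 0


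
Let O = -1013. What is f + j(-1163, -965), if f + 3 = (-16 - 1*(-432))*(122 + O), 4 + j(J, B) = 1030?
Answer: -369633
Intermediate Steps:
j(J, B) = 1026 (j(J, B) = -4 + 1030 = 1026)
f = -370659 (f = -3 + (-16 - 1*(-432))*(122 - 1013) = -3 + (-16 + 432)*(-891) = -3 + 416*(-891) = -3 - 370656 = -370659)
f + j(-1163, -965) = -370659 + 1026 = -369633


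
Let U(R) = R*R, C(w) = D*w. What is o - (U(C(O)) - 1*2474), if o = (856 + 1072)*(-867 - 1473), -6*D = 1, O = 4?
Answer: -40581418/9 ≈ -4.5090e+6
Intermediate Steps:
D = -1/6 (D = -1/6*1 = -1/6 ≈ -0.16667)
C(w) = -w/6
U(R) = R**2
o = -4511520 (o = 1928*(-2340) = -4511520)
o - (U(C(O)) - 1*2474) = -4511520 - ((-1/6*4)**2 - 1*2474) = -4511520 - ((-2/3)**2 - 2474) = -4511520 - (4/9 - 2474) = -4511520 - 1*(-22262/9) = -4511520 + 22262/9 = -40581418/9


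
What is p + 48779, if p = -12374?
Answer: 36405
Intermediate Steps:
p + 48779 = -12374 + 48779 = 36405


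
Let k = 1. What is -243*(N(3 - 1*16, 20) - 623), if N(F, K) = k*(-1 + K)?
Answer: 146772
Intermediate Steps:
N(F, K) = -1 + K (N(F, K) = 1*(-1 + K) = -1 + K)
-243*(N(3 - 1*16, 20) - 623) = -243*((-1 + 20) - 623) = -243*(19 - 623) = -243*(-604) = 146772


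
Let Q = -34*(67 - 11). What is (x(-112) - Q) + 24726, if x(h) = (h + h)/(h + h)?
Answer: 26631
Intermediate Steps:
x(h) = 1 (x(h) = (2*h)/((2*h)) = (2*h)*(1/(2*h)) = 1)
Q = -1904 (Q = -34*56 = -1904)
(x(-112) - Q) + 24726 = (1 - 1*(-1904)) + 24726 = (1 + 1904) + 24726 = 1905 + 24726 = 26631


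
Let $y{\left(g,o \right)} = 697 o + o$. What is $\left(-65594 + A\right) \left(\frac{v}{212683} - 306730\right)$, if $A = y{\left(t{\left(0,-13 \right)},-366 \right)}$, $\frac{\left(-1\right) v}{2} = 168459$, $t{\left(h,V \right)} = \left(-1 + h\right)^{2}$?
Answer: $\frac{20944991184865496}{212683} \approx 9.848 \cdot 10^{10}$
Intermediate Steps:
$v = -336918$ ($v = \left(-2\right) 168459 = -336918$)
$y{\left(g,o \right)} = 698 o$
$A = -255468$ ($A = 698 \left(-366\right) = -255468$)
$\left(-65594 + A\right) \left(\frac{v}{212683} - 306730\right) = \left(-65594 - 255468\right) \left(- \frac{336918}{212683} - 306730\right) = - 321062 \left(\left(-336918\right) \frac{1}{212683} - 306730\right) = - 321062 \left(- \frac{336918}{212683} - 306730\right) = \left(-321062\right) \left(- \frac{65236593508}{212683}\right) = \frac{20944991184865496}{212683}$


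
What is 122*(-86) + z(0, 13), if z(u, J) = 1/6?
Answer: -62951/6 ≈ -10492.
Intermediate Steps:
z(u, J) = ⅙
122*(-86) + z(0, 13) = 122*(-86) + ⅙ = -10492 + ⅙ = -62951/6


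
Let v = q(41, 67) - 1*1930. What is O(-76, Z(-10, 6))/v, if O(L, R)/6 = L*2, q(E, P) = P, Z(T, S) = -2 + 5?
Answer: 304/621 ≈ 0.48953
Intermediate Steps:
Z(T, S) = 3
O(L, R) = 12*L (O(L, R) = 6*(L*2) = 6*(2*L) = 12*L)
v = -1863 (v = 67 - 1*1930 = 67 - 1930 = -1863)
O(-76, Z(-10, 6))/v = (12*(-76))/(-1863) = -912*(-1/1863) = 304/621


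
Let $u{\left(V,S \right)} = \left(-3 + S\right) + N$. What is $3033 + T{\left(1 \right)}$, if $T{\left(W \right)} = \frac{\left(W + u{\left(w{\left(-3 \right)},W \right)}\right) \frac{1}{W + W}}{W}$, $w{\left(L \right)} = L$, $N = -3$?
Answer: $3031$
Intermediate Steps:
$u{\left(V,S \right)} = -6 + S$ ($u{\left(V,S \right)} = \left(-3 + S\right) - 3 = -6 + S$)
$T{\left(W \right)} = \frac{-6 + 2 W}{2 W^{2}}$ ($T{\left(W \right)} = \frac{\left(W + \left(-6 + W\right)\right) \frac{1}{W + W}}{W} = \frac{\left(-6 + 2 W\right) \frac{1}{2 W}}{W} = \frac{\frac{1}{2} \frac{1}{W} \left(-6 + 2 W\right)}{W} = \frac{-6 + 2 W}{2 W^{2}}$)
$3033 + T{\left(1 \right)} = 3033 + 1^{-2} \left(-3 + 1\right) = 3033 + 1 \left(-2\right) = 3033 - 2 = 3031$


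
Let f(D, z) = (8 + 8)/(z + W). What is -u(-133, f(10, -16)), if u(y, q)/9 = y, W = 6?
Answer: 1197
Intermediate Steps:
f(D, z) = 16/(6 + z) (f(D, z) = (8 + 8)/(z + 6) = 16/(6 + z))
u(y, q) = 9*y
-u(-133, f(10, -16)) = -9*(-133) = -1*(-1197) = 1197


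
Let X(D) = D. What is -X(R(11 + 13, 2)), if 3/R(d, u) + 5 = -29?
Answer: 3/34 ≈ 0.088235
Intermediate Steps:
R(d, u) = -3/34 (R(d, u) = 3/(-5 - 29) = 3/(-34) = 3*(-1/34) = -3/34)
-X(R(11 + 13, 2)) = -1*(-3/34) = 3/34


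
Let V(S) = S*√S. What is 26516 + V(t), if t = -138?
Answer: 26516 - 138*I*√138 ≈ 26516.0 - 1621.1*I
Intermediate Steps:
V(S) = S^(3/2)
26516 + V(t) = 26516 + (-138)^(3/2) = 26516 - 138*I*√138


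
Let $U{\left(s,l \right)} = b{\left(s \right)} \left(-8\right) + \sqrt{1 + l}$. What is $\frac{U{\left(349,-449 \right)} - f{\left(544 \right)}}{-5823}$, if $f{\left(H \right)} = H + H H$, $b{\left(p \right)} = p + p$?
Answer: $\frac{100688}{1941} - \frac{8 i \sqrt{7}}{5823} \approx 51.874 - 0.0036349 i$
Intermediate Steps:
$b{\left(p \right)} = 2 p$
$f{\left(H \right)} = H + H^{2}$
$U{\left(s,l \right)} = \sqrt{1 + l} - 16 s$ ($U{\left(s,l \right)} = 2 s \left(-8\right) + \sqrt{1 + l} = - 16 s + \sqrt{1 + l} = \sqrt{1 + l} - 16 s$)
$\frac{U{\left(349,-449 \right)} - f{\left(544 \right)}}{-5823} = \frac{\left(\sqrt{1 - 449} - 5584\right) - 544 \left(1 + 544\right)}{-5823} = \left(\left(\sqrt{-448} - 5584\right) - 544 \cdot 545\right) \left(- \frac{1}{5823}\right) = \left(\left(8 i \sqrt{7} - 5584\right) - 296480\right) \left(- \frac{1}{5823}\right) = \left(\left(-5584 + 8 i \sqrt{7}\right) - 296480\right) \left(- \frac{1}{5823}\right) = \left(-302064 + 8 i \sqrt{7}\right) \left(- \frac{1}{5823}\right) = \frac{100688}{1941} - \frac{8 i \sqrt{7}}{5823}$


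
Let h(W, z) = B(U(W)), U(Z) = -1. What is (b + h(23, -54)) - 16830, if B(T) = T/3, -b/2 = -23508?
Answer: 90557/3 ≈ 30186.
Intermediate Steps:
b = 47016 (b = -2*(-23508) = 47016)
B(T) = T/3 (B(T) = T*(1/3) = T/3)
h(W, z) = -1/3 (h(W, z) = (1/3)*(-1) = -1/3)
(b + h(23, -54)) - 16830 = (47016 - 1/3) - 16830 = 141047/3 - 16830 = 90557/3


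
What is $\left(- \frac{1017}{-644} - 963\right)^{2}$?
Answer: $\frac{383352914025}{414736} \approx 9.2433 \cdot 10^{5}$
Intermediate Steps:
$\left(- \frac{1017}{-644} - 963\right)^{2} = \left(\left(-1017\right) \left(- \frac{1}{644}\right) - 963\right)^{2} = \left(\frac{1017}{644} - 963\right)^{2} = \left(- \frac{619155}{644}\right)^{2} = \frac{383352914025}{414736}$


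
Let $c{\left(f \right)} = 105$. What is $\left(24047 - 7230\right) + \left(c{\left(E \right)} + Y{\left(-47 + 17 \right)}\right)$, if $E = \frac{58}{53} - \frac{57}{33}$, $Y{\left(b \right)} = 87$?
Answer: $17009$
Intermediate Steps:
$E = - \frac{369}{583}$ ($E = 58 \cdot \frac{1}{53} - \frac{19}{11} = \frac{58}{53} - \frac{19}{11} = - \frac{369}{583} \approx -0.63293$)
$\left(24047 - 7230\right) + \left(c{\left(E \right)} + Y{\left(-47 + 17 \right)}\right) = \left(24047 - 7230\right) + \left(105 + 87\right) = 16817 + 192 = 17009$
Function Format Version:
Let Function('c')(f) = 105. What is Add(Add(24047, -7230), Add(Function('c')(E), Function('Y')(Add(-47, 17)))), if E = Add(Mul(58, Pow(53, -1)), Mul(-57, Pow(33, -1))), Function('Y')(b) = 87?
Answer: 17009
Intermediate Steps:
E = Rational(-369, 583) (E = Add(Mul(58, Rational(1, 53)), Mul(-57, Rational(1, 33))) = Add(Rational(58, 53), Rational(-19, 11)) = Rational(-369, 583) ≈ -0.63293)
Add(Add(24047, -7230), Add(Function('c')(E), Function('Y')(Add(-47, 17)))) = Add(Add(24047, -7230), Add(105, 87)) = Add(16817, 192) = 17009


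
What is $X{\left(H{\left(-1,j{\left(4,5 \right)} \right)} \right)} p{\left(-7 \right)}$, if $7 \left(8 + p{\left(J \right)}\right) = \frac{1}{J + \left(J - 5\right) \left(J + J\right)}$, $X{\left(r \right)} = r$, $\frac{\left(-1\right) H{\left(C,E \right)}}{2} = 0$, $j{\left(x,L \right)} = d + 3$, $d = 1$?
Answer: $0$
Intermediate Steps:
$j{\left(x,L \right)} = 4$ ($j{\left(x,L \right)} = 1 + 3 = 4$)
$H{\left(C,E \right)} = 0$ ($H{\left(C,E \right)} = \left(-2\right) 0 = 0$)
$p{\left(J \right)} = -8 + \frac{1}{7 \left(J + 2 J \left(-5 + J\right)\right)}$ ($p{\left(J \right)} = -8 + \frac{1}{7 \left(J + \left(J - 5\right) \left(J + J\right)\right)} = -8 + \frac{1}{7 \left(J + \left(-5 + J\right) 2 J\right)} = -8 + \frac{1}{7 \left(J + 2 J \left(-5 + J\right)\right)}$)
$X{\left(H{\left(-1,j{\left(4,5 \right)} \right)} \right)} p{\left(-7 \right)} = 0 \frac{1 - 112 \left(-7\right)^{2} + 504 \left(-7\right)}{7 \left(-7\right) \left(-9 + 2 \left(-7\right)\right)} = 0 \cdot \frac{1}{7} \left(- \frac{1}{7}\right) \frac{1}{-9 - 14} \left(1 - 5488 - 3528\right) = 0 \cdot \frac{1}{7} \left(- \frac{1}{7}\right) \frac{1}{-23} \left(1 - 5488 - 3528\right) = 0 \cdot \frac{1}{7} \left(- \frac{1}{7}\right) \left(- \frac{1}{23}\right) \left(-9015\right) = 0 \left(- \frac{9015}{1127}\right) = 0$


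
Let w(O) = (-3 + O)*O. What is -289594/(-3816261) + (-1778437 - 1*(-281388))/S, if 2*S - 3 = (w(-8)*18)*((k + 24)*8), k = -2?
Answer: -3781841461700/354641318469 ≈ -10.664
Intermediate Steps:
w(O) = O*(-3 + O)
S = 278787/2 (S = 3/2 + ((-8*(-3 - 8)*18)*((-2 + 24)*8))/2 = 3/2 + ((-8*(-11)*18)*(22*8))/2 = 3/2 + ((88*18)*176)/2 = 3/2 + (1584*176)/2 = 3/2 + (½)*278784 = 3/2 + 139392 = 278787/2 ≈ 1.3939e+5)
-289594/(-3816261) + (-1778437 - 1*(-281388))/S = -289594/(-3816261) + (-1778437 - 1*(-281388))/(278787/2) = -289594*(-1/3816261) + (-1778437 + 281388)*(2/278787) = 289594/3816261 - 1497049*2/278787 = 289594/3816261 - 2994098/278787 = -3781841461700/354641318469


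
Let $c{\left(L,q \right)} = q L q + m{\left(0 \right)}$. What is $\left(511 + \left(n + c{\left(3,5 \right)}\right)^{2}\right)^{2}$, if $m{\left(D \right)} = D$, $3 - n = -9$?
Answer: $65286400$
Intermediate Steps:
$n = 12$ ($n = 3 - -9 = 3 + 9 = 12$)
$c{\left(L,q \right)} = L q^{2}$ ($c{\left(L,q \right)} = q L q + 0 = L q q + 0 = L q^{2} + 0 = L q^{2}$)
$\left(511 + \left(n + c{\left(3,5 \right)}\right)^{2}\right)^{2} = \left(511 + \left(12 + 3 \cdot 5^{2}\right)^{2}\right)^{2} = \left(511 + \left(12 + 3 \cdot 25\right)^{2}\right)^{2} = \left(511 + \left(12 + 75\right)^{2}\right)^{2} = \left(511 + 87^{2}\right)^{2} = \left(511 + 7569\right)^{2} = 8080^{2} = 65286400$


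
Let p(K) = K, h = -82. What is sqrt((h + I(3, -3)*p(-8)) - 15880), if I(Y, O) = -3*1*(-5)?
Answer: I*sqrt(16082) ≈ 126.81*I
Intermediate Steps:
I(Y, O) = 15 (I(Y, O) = -3*(-5) = 15)
sqrt((h + I(3, -3)*p(-8)) - 15880) = sqrt((-82 + 15*(-8)) - 15880) = sqrt((-82 - 120) - 15880) = sqrt(-202 - 15880) = sqrt(-16082) = I*sqrt(16082)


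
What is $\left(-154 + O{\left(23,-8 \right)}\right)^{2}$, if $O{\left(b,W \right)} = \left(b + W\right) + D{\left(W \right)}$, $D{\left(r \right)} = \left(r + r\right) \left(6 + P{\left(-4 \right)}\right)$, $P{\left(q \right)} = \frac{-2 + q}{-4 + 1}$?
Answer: $71289$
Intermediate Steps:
$P{\left(q \right)} = \frac{2}{3} - \frac{q}{3}$ ($P{\left(q \right)} = \frac{-2 + q}{-3} = \left(-2 + q\right) \left(- \frac{1}{3}\right) = \frac{2}{3} - \frac{q}{3}$)
$D{\left(r \right)} = 16 r$ ($D{\left(r \right)} = \left(r + r\right) \left(6 + \left(\frac{2}{3} - - \frac{4}{3}\right)\right) = 2 r \left(6 + \left(\frac{2}{3} + \frac{4}{3}\right)\right) = 2 r \left(6 + 2\right) = 2 r 8 = 16 r$)
$O{\left(b,W \right)} = b + 17 W$ ($O{\left(b,W \right)} = \left(b + W\right) + 16 W = \left(W + b\right) + 16 W = b + 17 W$)
$\left(-154 + O{\left(23,-8 \right)}\right)^{2} = \left(-154 + \left(23 + 17 \left(-8\right)\right)\right)^{2} = \left(-154 + \left(23 - 136\right)\right)^{2} = \left(-154 - 113\right)^{2} = \left(-267\right)^{2} = 71289$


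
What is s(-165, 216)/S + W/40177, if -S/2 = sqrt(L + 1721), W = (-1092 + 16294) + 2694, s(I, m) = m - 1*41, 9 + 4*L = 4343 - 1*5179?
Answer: 17896/40177 - 175*sqrt(671)/2013 ≈ -1.8065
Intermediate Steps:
L = -845/4 (L = -9/4 + (4343 - 1*5179)/4 = -9/4 + (4343 - 5179)/4 = -9/4 + (1/4)*(-836) = -9/4 - 209 = -845/4 ≈ -211.25)
s(I, m) = -41 + m (s(I, m) = m - 41 = -41 + m)
W = 17896 (W = 15202 + 2694 = 17896)
S = -3*sqrt(671) (S = -2*sqrt(-845/4 + 1721) = -3*sqrt(671) ≈ -77.711)
s(-165, 216)/S + W/40177 = (-41 + 216)/((-3*sqrt(671))) + 17896/40177 = 175*(-sqrt(671)/2013) + 17896*(1/40177) = -175*sqrt(671)/2013 + 17896/40177 = 17896/40177 - 175*sqrt(671)/2013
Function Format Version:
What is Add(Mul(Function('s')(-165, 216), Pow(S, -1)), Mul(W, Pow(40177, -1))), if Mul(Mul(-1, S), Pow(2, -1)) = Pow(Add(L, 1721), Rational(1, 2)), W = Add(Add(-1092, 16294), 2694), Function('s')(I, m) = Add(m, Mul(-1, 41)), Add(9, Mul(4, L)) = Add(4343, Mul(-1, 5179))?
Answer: Add(Rational(17896, 40177), Mul(Rational(-175, 2013), Pow(671, Rational(1, 2)))) ≈ -1.8065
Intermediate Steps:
L = Rational(-845, 4) (L = Add(Rational(-9, 4), Mul(Rational(1, 4), Add(4343, Mul(-1, 5179)))) = Add(Rational(-9, 4), Mul(Rational(1, 4), Add(4343, -5179))) = Add(Rational(-9, 4), Mul(Rational(1, 4), -836)) = Add(Rational(-9, 4), -209) = Rational(-845, 4) ≈ -211.25)
Function('s')(I, m) = Add(-41, m) (Function('s')(I, m) = Add(m, -41) = Add(-41, m))
W = 17896 (W = Add(15202, 2694) = 17896)
S = Mul(-3, Pow(671, Rational(1, 2))) (S = Mul(-2, Pow(Add(Rational(-845, 4), 1721), Rational(1, 2))) = Mul(-2, Pow(Rational(6039, 4), Rational(1, 2))) = Mul(-2, Mul(Rational(3, 2), Pow(671, Rational(1, 2)))) = Mul(-3, Pow(671, Rational(1, 2))) ≈ -77.711)
Add(Mul(Function('s')(-165, 216), Pow(S, -1)), Mul(W, Pow(40177, -1))) = Add(Mul(Add(-41, 216), Pow(Mul(-3, Pow(671, Rational(1, 2))), -1)), Mul(17896, Pow(40177, -1))) = Add(Mul(175, Mul(Rational(-1, 2013), Pow(671, Rational(1, 2)))), Mul(17896, Rational(1, 40177))) = Add(Mul(Rational(-175, 2013), Pow(671, Rational(1, 2))), Rational(17896, 40177)) = Add(Rational(17896, 40177), Mul(Rational(-175, 2013), Pow(671, Rational(1, 2))))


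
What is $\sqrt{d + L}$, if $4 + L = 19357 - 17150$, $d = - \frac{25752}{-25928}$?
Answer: $\frac{\sqrt{23150923222}}{3241} \approx 46.947$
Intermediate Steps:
$d = \frac{3219}{3241}$ ($d = \left(-25752\right) \left(- \frac{1}{25928}\right) = \frac{3219}{3241} \approx 0.99321$)
$L = 2203$ ($L = -4 + \left(19357 - 17150\right) = -4 + 2207 = 2203$)
$\sqrt{d + L} = \sqrt{\frac{3219}{3241} + 2203} = \sqrt{\frac{7143142}{3241}} = \frac{\sqrt{23150923222}}{3241}$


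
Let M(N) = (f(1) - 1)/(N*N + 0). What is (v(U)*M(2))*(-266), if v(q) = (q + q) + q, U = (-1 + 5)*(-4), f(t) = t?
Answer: 0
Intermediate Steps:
U = -16 (U = 4*(-4) = -16)
M(N) = 0 (M(N) = (1 - 1)/(N*N + 0) = 0/(N**2 + 0) = 0/(N**2) = 0/N**2 = 0)
v(q) = 3*q (v(q) = 2*q + q = 3*q)
(v(U)*M(2))*(-266) = ((3*(-16))*0)*(-266) = -48*0*(-266) = 0*(-266) = 0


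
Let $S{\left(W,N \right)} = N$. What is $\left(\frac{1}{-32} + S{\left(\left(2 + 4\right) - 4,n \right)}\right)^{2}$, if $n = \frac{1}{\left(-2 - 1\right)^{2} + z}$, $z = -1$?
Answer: $\frac{9}{1024} \approx 0.0087891$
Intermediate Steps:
$n = \frac{1}{8}$ ($n = \frac{1}{\left(-2 - 1\right)^{2} - 1} = \frac{1}{\left(-3\right)^{2} - 1} = \frac{1}{9 - 1} = \frac{1}{8} \approx 0.125$)
$\left(\frac{1}{-32} + S{\left(\left(2 + 4\right) - 4,n \right)}\right)^{2} = \left(\frac{1}{-32} + \frac{1}{8}\right)^{2} = \left(- \frac{1}{32} + \frac{1}{8}\right)^{2} = \left(\frac{3}{32}\right)^{2} = \frac{9}{1024}$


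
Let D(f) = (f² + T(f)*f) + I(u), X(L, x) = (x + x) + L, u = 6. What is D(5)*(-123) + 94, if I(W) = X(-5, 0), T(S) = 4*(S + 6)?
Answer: -29426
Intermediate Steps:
X(L, x) = L + 2*x (X(L, x) = 2*x + L = L + 2*x)
T(S) = 24 + 4*S (T(S) = 4*(6 + S) = 24 + 4*S)
I(W) = -5 (I(W) = -5 + 2*0 = -5 + 0 = -5)
D(f) = -5 + f² + f*(24 + 4*f) (D(f) = (f² + (24 + 4*f)*f) - 5 = (f² + f*(24 + 4*f)) - 5 = -5 + f² + f*(24 + 4*f))
D(5)*(-123) + 94 = (-5 + 5*5² + 24*5)*(-123) + 94 = (-5 + 5*25 + 120)*(-123) + 94 = (-5 + 125 + 120)*(-123) + 94 = 240*(-123) + 94 = -29520 + 94 = -29426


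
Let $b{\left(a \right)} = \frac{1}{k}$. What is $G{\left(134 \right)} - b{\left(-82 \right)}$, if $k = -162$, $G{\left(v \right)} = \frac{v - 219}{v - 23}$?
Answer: $- \frac{4553}{5994} \approx -0.75959$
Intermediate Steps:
$G{\left(v \right)} = \frac{-219 + v}{-23 + v}$
$b{\left(a \right)} = - \frac{1}{162}$ ($b{\left(a \right)} = \frac{1}{-162} = - \frac{1}{162}$)
$G{\left(134 \right)} - b{\left(-82 \right)} = \frac{-219 + 134}{-23 + 134} - - \frac{1}{162} = \frac{1}{111} \left(-85\right) + \frac{1}{162} = - \frac{85}{111} + \frac{1}{162} = - \frac{4553}{5994}$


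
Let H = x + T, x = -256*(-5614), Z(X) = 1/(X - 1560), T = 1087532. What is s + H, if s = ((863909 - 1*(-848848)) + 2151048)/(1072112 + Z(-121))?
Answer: 4550100848774241/1802220271 ≈ 2.5247e+6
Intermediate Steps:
Z(X) = 1/(-1560 + X)
x = 1437184
H = 2524716 (H = 1437184 + 1087532 = 2524716)
s = 6495056205/1802220271 (s = ((863909 - 1*(-848848)) + 2151048)/(1072112 + 1/(-1560 - 121)) = ((863909 + 848848) + 2151048)/(1072112 + 1/(-1681)) = (1712757 + 2151048)/(1072112 - 1/1681) = 3863805/(1802220271/1681) = 3863805*(1681/1802220271) = 6495056205/1802220271 ≈ 3.6039)
s + H = 6495056205/1802220271 + 2524716 = 4550100848774241/1802220271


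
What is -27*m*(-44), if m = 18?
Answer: 21384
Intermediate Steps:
-27*m*(-44) = -27*18*(-44) = -486*(-44) = 21384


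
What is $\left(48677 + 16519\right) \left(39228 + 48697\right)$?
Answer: $5732358300$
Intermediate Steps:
$\left(48677 + 16519\right) \left(39228 + 48697\right) = 65196 \cdot 87925 = 5732358300$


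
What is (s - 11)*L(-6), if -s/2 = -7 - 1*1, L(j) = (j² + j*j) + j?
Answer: 330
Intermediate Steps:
L(j) = j + 2*j² (L(j) = (j² + j²) + j = 2*j² + j = j + 2*j²)
s = 16 (s = -2*(-7 - 1*1) = -2*(-7 - 1) = -2*(-8) = 16)
(s - 11)*L(-6) = (16 - 11)*(-6*(1 + 2*(-6))) = 5*(-6*(1 - 12)) = 5*(-6*(-11)) = 5*66 = 330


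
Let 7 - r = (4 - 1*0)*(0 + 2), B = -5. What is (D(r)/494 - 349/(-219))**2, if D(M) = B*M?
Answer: 30102597001/11704210596 ≈ 2.5719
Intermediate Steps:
r = -1 (r = 7 - (4 - 1*0)*(0 + 2) = 7 - (4 + 0)*2 = 7 - 4*2 = 7 - 1*8 = 7 - 8 = -1)
D(M) = -5*M
(D(r)/494 - 349/(-219))**2 = (-5*(-1)/494 - 349/(-219))**2 = (5*(1/494) - 349*(-1/219))**2 = (5/494 + 349/219)**2 = (173501/108186)**2 = 30102597001/11704210596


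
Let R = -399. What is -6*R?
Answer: 2394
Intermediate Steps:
-6*R = -6*(-399) = 2394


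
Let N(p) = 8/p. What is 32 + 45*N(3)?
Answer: 152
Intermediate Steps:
32 + 45*N(3) = 32 + 45*(8/3) = 32 + 120 = 152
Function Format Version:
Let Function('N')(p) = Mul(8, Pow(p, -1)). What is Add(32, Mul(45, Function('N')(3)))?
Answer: 152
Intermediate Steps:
Add(32, Mul(45, Function('N')(3))) = Add(32, Mul(45, Mul(8, Pow(3, -1)))) = Add(32, Mul(45, Mul(8, Rational(1, 3)))) = Add(32, Mul(45, Rational(8, 3))) = Add(32, 120) = 152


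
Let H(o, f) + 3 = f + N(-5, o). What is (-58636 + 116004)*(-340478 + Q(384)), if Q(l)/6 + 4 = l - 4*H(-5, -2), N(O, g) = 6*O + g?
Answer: -19346669584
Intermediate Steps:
N(O, g) = g + 6*O
H(o, f) = -33 + f + o (H(o, f) = -3 + (f + (o + 6*(-5))) = -3 + (f + (o - 30)) = -3 + (f + (-30 + o)) = -3 + (-30 + f + o) = -33 + f + o)
Q(l) = 936 + 6*l (Q(l) = -24 + 6*(l - 4*(-33 - 2 - 5)) = -24 + 6*(l - 4*(-40)) = -24 + 6*(l + 160) = -24 + 6*(160 + l) = -24 + (960 + 6*l) = 936 + 6*l)
(-58636 + 116004)*(-340478 + Q(384)) = (-58636 + 116004)*(-340478 + (936 + 6*384)) = 57368*(-340478 + (936 + 2304)) = 57368*(-340478 + 3240) = 57368*(-337238) = -19346669584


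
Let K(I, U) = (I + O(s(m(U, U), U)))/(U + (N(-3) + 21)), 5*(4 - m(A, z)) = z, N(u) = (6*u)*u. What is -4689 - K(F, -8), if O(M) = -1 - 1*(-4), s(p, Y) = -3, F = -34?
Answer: -314132/67 ≈ -4688.5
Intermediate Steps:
N(u) = 6*u²
m(A, z) = 4 - z/5
O(M) = 3 (O(M) = -1 + 4 = 3)
K(I, U) = (3 + I)/(75 + U) (K(I, U) = (I + 3)/(U + (6*(-3)² + 21)) = (3 + I)/(U + (6*9 + 21)) = (3 + I)/(U + (54 + 21)) = (3 + I)/(U + 75) = (3 + I)/(75 + U))
-4689 - K(F, -8) = -4689 - (3 - 34)/(75 - 8) = -4689 - (-31)/67 = -4689 - 1*(-31/67) = -4689 + 31/67 = -314132/67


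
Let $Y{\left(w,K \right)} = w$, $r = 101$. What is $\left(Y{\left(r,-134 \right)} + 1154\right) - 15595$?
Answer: $-14340$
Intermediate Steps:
$\left(Y{\left(r,-134 \right)} + 1154\right) - 15595 = \left(101 + 1154\right) - 15595 = 1255 - 15595 = -14340$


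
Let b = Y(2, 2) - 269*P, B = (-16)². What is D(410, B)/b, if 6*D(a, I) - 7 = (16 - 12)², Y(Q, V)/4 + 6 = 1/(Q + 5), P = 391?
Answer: -161/4418502 ≈ -3.6438e-5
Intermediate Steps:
B = 256
Y(Q, V) = -24 + 4/(5 + Q) (Y(Q, V) = -24 + 4/(Q + 5) = -24 + 4/(5 + Q))
D(a, I) = 23/6 (D(a, I) = 7/6 + (16 - 12)²/6 = 7/6 + (⅙)*4² = 7/6 + (⅙)*16 = 7/6 + 8/3 = 23/6)
b = -736417/7 (b = 4*(-29 - 6*2)/(5 + 2) - 269*391 = 4*(-29 - 12)/7 - 105179 = 4*(⅐)*(-41) - 105179 = -164/7 - 105179 = -736417/7 ≈ -1.0520e+5)
D(410, B)/b = 23/(6*(-736417/7)) = (23/6)*(-7/736417) = -161/4418502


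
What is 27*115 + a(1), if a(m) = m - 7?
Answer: 3099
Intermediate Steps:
a(m) = -7 + m
27*115 + a(1) = 27*115 + (-7 + 1) = 3105 - 6 = 3099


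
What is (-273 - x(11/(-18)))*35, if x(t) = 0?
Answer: -9555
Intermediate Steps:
(-273 - x(11/(-18)))*35 = (-273 - 1*0)*35 = (-273 + 0)*35 = -273*35 = -9555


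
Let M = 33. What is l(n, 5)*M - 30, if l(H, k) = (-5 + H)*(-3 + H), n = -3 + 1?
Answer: 1125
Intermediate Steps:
n = -2
l(n, 5)*M - 30 = (15 + (-2)**2 - 8*(-2))*33 - 30 = (15 + 4 + 16)*33 - 30 = 35*33 - 30 = 1155 - 30 = 1125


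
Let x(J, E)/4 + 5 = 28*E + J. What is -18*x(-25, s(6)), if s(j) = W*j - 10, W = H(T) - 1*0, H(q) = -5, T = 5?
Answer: 82800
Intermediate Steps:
W = -5 (W = -5 - 1*0 = -5 + 0 = -5)
s(j) = -10 - 5*j (s(j) = -5*j - 10 = -10 - 5*j)
x(J, E) = -20 + 4*J + 112*E (x(J, E) = -20 + 4*(28*E + J) = -20 + 4*(J + 28*E) = -20 + (4*J + 112*E) = -20 + 4*J + 112*E)
-18*x(-25, s(6)) = -18*(-20 + 4*(-25) + 112*(-10 - 5*6)) = -18*(-20 - 100 + 112*(-10 - 30)) = -18*(-20 - 100 + 112*(-40)) = -18*(-20 - 100 - 4480) = -18*(-4600) = 82800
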